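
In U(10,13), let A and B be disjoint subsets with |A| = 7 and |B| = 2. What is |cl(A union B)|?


|A union B| = 7 + 2 = 9 (disjoint).
In U(10,13), cl(S) = S if |S| < 10, else cl(S) = E.
Since 9 < 10, cl(A union B) = A union B.
|cl(A union B)| = 9.

9


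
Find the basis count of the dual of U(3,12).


The dual of U(r,n) is U(n-r, n) = U(9,12).
Bases of U(9,12) are all (9)-element subsets.
|B(M*)| = C(12,9) = 220.

220


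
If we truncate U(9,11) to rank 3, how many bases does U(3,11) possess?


Truncating U(9,11) to rank 3 gives U(3,11).
Bases of U(3,11) are all 3-element subsets of 11 elements.
Number of bases = C(11,3) = 11! / (3! * 8!) = 165.

165


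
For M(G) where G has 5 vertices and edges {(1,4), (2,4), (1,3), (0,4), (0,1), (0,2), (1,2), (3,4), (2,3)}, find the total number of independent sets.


An independent set in a graphic matroid is an acyclic edge subset.
G has 5 vertices and 9 edges.
Enumerate all 2^9 = 512 subsets, checking for acyclicity.
Total independent sets = 198.

198


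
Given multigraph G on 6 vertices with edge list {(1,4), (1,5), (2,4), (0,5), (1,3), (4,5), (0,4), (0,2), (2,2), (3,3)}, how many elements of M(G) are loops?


In a graphic matroid, a loop is a self-loop edge (u,u) with rank 0.
Examining all 10 edges for self-loops...
Self-loops found: (2,2), (3,3)
Number of loops = 2.

2


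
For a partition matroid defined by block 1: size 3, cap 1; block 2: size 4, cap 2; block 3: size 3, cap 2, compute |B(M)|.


A basis picks exactly ci elements from block i.
Number of bases = product of C(|Si|, ci).
= C(3,1) * C(4,2) * C(3,2)
= 3 * 6 * 3
= 54.

54


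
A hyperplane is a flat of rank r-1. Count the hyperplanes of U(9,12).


Hyperplanes of U(9,12) are flats of rank 8.
In a uniform matroid, these are exactly the (8)-element subsets.
Count = C(12,8) = 12! / (8! * 4!) = 495.

495


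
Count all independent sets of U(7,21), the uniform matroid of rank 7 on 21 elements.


Independent sets of U(7,21) are all subsets of size <= 7.
Count = (21 choose 0) + (21 choose 1) + (21 choose 2) + (21 choose 3) + (21 choose 4) + (21 choose 5) + (21 choose 6) + (21 choose 7)
     = 1 + 21 + 210 + 1330 + 5985 + 20349 + 54264 + 116280
     = 198440.

198440


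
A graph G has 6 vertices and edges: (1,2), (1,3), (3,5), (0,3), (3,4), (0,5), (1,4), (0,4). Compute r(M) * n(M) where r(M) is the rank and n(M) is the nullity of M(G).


r(M) = |V| - c = 6 - 1 = 5.
nullity = |E| - r(M) = 8 - 5 = 3.
Product = 5 * 3 = 15.

15


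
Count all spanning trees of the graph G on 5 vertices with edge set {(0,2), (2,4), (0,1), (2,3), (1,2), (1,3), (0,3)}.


By Kirchhoff's matrix tree theorem, the number of spanning trees equals
the determinant of any cofactor of the Laplacian matrix L.
G has 5 vertices and 7 edges.
Computing the (4 x 4) cofactor determinant gives 16.

16


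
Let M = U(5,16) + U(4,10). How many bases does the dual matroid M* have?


(M1+M2)* = M1* + M2*.
M1* = U(11,16), bases: C(16,11) = 4368.
M2* = U(6,10), bases: C(10,6) = 210.
|B(M*)| = 4368 * 210 = 917280.

917280


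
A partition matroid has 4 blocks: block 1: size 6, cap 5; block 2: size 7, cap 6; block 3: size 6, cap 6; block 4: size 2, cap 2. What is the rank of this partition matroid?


Rank of a partition matroid = sum of min(|Si|, ci) for each block.
= min(6,5) + min(7,6) + min(6,6) + min(2,2)
= 5 + 6 + 6 + 2
= 19.

19


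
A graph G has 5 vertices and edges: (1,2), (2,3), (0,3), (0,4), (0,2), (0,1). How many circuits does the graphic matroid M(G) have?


A circuit in a graphic matroid = edge set of a simple cycle.
G has 5 vertices and 6 edges.
Enumerating all minimal edge subsets forming cycles...
Total circuits found: 3.

3


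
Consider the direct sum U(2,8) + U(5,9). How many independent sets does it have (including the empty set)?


For a direct sum, |I(M1+M2)| = |I(M1)| * |I(M2)|.
|I(U(2,8))| = sum C(8,k) for k=0..2 = 37.
|I(U(5,9))| = sum C(9,k) for k=0..5 = 382.
Total = 37 * 382 = 14134.

14134


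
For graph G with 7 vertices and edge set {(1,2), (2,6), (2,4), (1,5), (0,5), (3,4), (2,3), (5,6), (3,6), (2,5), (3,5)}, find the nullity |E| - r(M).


Cycle rank (nullity) = |E| - r(M) = |E| - (|V| - c).
|E| = 11, |V| = 7, c = 1.
Nullity = 11 - (7 - 1) = 11 - 6 = 5.

5


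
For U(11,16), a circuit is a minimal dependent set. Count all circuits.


In U(11,16), circuits are the (12)-element subsets.
Any set of 12 elements is dependent, and removing any one element gives
an independent set of size 11, so it is a minimal dependent set.
Number of circuits = (16 choose 12) = 1820.

1820


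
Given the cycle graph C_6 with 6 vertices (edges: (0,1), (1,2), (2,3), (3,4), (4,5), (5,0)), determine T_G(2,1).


T(C_6; x,y) = x + x^2 + ... + x^(5) + y.
T(2,1) = 2^1 + 2^2 + 2^3 + 2^4 + 2^5 + 1
= 2 + 4 + 8 + 16 + 32 + 1
= 63.

63


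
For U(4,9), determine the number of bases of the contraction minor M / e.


Contracting e from U(4,9) gives U(3,8).
Bases of U(3,8) = (8 choose 3) = 56.

56


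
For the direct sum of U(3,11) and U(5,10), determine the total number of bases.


Bases of a direct sum M1 + M2: |B| = |B(M1)| * |B(M2)|.
|B(U(3,11))| = C(11,3) = 165.
|B(U(5,10))| = C(10,5) = 252.
Total bases = 165 * 252 = 41580.

41580


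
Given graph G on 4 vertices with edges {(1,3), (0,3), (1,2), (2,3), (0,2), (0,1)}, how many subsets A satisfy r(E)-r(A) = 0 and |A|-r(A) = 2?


R(x,y) = sum over A in 2^E of x^(r(E)-r(A)) * y^(|A|-r(A)).
G has 4 vertices, 6 edges. r(E) = 3.
Enumerate all 2^6 = 64 subsets.
Count subsets with r(E)-r(A)=0 and |A|-r(A)=2: 6.

6


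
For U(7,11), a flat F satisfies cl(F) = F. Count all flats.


Flats of U(7,11): every subset of size < 7 is a flat, plus E itself.
Count = C(11,0) + C(11,1) + C(11,2) + C(11,3) + C(11,4) + C(11,5) + C(11,6) + 1
     = 1 + 11 + 55 + 165 + 330 + 462 + 462 + 1
     = 1487.

1487


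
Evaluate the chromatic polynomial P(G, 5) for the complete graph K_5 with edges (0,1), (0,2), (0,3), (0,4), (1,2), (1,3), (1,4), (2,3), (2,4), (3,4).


P(K_5, k) = k(k-1)(k-2)...(k-4).
P(5) = (5) * (4) * (3) * (2) * (1) = 120.

120


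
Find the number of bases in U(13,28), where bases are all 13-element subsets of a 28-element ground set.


Bases of U(13,28) are all 13-element subsets of the 28-element ground set.
Number of bases = C(28,13).
C(28,13) = 37442160.

37442160


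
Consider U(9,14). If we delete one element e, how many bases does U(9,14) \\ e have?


Deleting e from U(9,14) gives U(9,13) since n > r.
Bases of U(9,13) = C(13,9) = 715.

715


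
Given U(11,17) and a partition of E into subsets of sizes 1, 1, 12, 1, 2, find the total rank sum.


r(Ai) = min(|Ai|, 11) for each part.
Sum = min(1,11) + min(1,11) + min(12,11) + min(1,11) + min(2,11)
    = 1 + 1 + 11 + 1 + 2
    = 16.

16


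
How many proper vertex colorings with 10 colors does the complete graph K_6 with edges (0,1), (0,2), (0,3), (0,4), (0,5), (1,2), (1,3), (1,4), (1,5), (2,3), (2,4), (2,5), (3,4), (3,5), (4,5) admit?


P(K_6, k) = k(k-1)(k-2)...(k-5).
P(10) = (10) * (9) * (8) * (7) * (6) * (5) = 151200.

151200


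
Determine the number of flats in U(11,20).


Flats of U(11,20): every subset of size < 11 is a flat, plus E itself.
Count = C(20,0) + C(20,1) + C(20,2) + C(20,3) + C(20,4) + C(20,5) + C(20,6) + C(20,7) + C(20,8) + C(20,9) + C(20,10) + 1
     = 1 + 20 + 190 + 1140 + 4845 + 15504 + 38760 + 77520 + 125970 + 167960 + 184756 + 1
     = 616667.

616667


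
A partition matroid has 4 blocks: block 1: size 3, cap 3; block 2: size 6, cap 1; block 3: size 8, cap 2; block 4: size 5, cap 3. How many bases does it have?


A basis picks exactly ci elements from block i.
Number of bases = product of C(|Si|, ci).
= C(3,3) * C(6,1) * C(8,2) * C(5,3)
= 1 * 6 * 28 * 10
= 1680.

1680


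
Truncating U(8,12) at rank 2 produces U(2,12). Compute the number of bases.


Truncating U(8,12) to rank 2 gives U(2,12).
Bases of U(2,12) are all 2-element subsets of 12 elements.
Number of bases = C(12,2) = 12! / (2! * 10!) = 66.

66


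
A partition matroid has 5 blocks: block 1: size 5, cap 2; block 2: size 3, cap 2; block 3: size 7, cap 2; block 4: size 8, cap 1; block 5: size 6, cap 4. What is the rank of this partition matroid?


Rank of a partition matroid = sum of min(|Si|, ci) for each block.
= min(5,2) + min(3,2) + min(7,2) + min(8,1) + min(6,4)
= 2 + 2 + 2 + 1 + 4
= 11.

11


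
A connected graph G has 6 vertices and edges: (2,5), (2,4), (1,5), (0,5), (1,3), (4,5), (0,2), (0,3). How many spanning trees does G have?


By Kirchhoff's matrix tree theorem, the number of spanning trees equals
the determinant of any cofactor of the Laplacian matrix L.
G has 6 vertices and 8 edges.
Computing the (5 x 5) cofactor determinant gives 29.

29


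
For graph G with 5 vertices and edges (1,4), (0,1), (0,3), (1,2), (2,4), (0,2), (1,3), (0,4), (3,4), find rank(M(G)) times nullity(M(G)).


r(M) = |V| - c = 5 - 1 = 4.
nullity = |E| - r(M) = 9 - 4 = 5.
Product = 4 * 5 = 20.

20


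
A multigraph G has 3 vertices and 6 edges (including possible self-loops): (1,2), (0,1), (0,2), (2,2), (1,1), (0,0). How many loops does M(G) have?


In a graphic matroid, a loop is a self-loop edge (u,u) with rank 0.
Examining all 6 edges for self-loops...
Self-loops found: (2,2), (1,1), (0,0)
Number of loops = 3.

3


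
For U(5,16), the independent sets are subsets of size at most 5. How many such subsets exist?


Independent sets of U(5,16) are all subsets of size <= 5.
Count = (16 choose 0) + (16 choose 1) + (16 choose 2) + (16 choose 3) + (16 choose 4) + (16 choose 5)
     = 1 + 16 + 120 + 560 + 1820 + 4368
     = 6885.

6885


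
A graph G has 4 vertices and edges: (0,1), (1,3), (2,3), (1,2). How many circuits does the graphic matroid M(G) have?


A circuit in a graphic matroid = edge set of a simple cycle.
G has 4 vertices and 4 edges.
Enumerating all minimal edge subsets forming cycles...
Total circuits found: 1.

1


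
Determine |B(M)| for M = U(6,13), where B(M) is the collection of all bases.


Bases of U(6,13) are all 6-element subsets of the 13-element ground set.
Number of bases = C(13,6).
C(13,6) = 13! / (6! * 7!) = 1716.

1716


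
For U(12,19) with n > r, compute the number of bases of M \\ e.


Deleting e from U(12,19) gives U(12,18) since n > r.
Bases of U(12,18) = C(18,12) = 18564.

18564


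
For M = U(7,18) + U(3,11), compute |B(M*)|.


(M1+M2)* = M1* + M2*.
M1* = U(11,18), bases: C(18,11) = 31824.
M2* = U(8,11), bases: C(11,8) = 165.
|B(M*)| = 31824 * 165 = 5250960.

5250960


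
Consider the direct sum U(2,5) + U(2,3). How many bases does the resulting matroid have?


Bases of a direct sum M1 + M2: |B| = |B(M1)| * |B(M2)|.
|B(U(2,5))| = C(5,2) = 10.
|B(U(2,3))| = C(3,2) = 3.
Total bases = 10 * 3 = 30.

30


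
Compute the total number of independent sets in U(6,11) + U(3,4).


For a direct sum, |I(M1+M2)| = |I(M1)| * |I(M2)|.
|I(U(6,11))| = sum C(11,k) for k=0..6 = 1486.
|I(U(3,4))| = sum C(4,k) for k=0..3 = 15.
Total = 1486 * 15 = 22290.

22290


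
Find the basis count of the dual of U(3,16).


The dual of U(r,n) is U(n-r, n) = U(13,16).
Bases of U(13,16) are all (13)-element subsets.
|B(M*)| = C(16,13) = 560.

560


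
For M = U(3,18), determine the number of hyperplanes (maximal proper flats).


Hyperplanes of U(3,18) are flats of rank 2.
In a uniform matroid, these are exactly the (2)-element subsets.
Count = (18 choose 2) = 153.

153


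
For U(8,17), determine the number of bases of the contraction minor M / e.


Contracting e from U(8,17) gives U(7,16).
Bases of U(7,16) = C(16,7) = 16! / (7! * 9!) = 11440.

11440


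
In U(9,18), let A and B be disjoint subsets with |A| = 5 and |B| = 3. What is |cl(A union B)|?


|A union B| = 5 + 3 = 8 (disjoint).
In U(9,18), cl(S) = S if |S| < 9, else cl(S) = E.
Since 8 < 9, cl(A union B) = A union B.
|cl(A union B)| = 8.

8


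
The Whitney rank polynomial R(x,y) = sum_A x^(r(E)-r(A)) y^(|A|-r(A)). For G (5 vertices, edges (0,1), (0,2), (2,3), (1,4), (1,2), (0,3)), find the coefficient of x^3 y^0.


R(x,y) = sum over A in 2^E of x^(r(E)-r(A)) * y^(|A|-r(A)).
G has 5 vertices, 6 edges. r(E) = 4.
Enumerate all 2^6 = 64 subsets.
Count subsets with r(E)-r(A)=3 and |A|-r(A)=0: 6.

6


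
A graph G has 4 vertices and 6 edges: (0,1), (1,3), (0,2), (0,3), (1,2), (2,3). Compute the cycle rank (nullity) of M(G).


Cycle rank (nullity) = |E| - r(M) = |E| - (|V| - c).
|E| = 6, |V| = 4, c = 1.
Nullity = 6 - (4 - 1) = 6 - 3 = 3.

3


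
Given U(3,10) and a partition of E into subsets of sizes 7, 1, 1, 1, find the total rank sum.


r(Ai) = min(|Ai|, 3) for each part.
Sum = min(7,3) + min(1,3) + min(1,3) + min(1,3)
    = 3 + 1 + 1 + 1
    = 6.

6


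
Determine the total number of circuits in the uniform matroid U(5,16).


In U(5,16), circuits are the (6)-element subsets.
Any set of 6 elements is dependent, and removing any one element gives
an independent set of size 5, so it is a minimal dependent set.
Number of circuits = C(16,6) = 16! / (6! * 10!) = 8008.

8008


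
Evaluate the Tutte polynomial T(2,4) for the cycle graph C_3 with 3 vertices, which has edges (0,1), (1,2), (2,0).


T(C_3; x,y) = x + x^2 + ... + x^(2) + y.
T(2,4) = 2^1 + 2^2 + 4
= 2 + 4 + 4
= 10.

10


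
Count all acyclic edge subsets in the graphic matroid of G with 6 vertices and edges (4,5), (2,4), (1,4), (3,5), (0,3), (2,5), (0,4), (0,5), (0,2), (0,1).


An independent set in a graphic matroid is an acyclic edge subset.
G has 6 vertices and 10 edges.
Enumerate all 2^10 = 1024 subsets, checking for acyclicity.
Total independent sets = 430.

430


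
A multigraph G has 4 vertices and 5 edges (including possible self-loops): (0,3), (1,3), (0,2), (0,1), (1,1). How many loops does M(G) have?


In a graphic matroid, a loop is a self-loop edge (u,u) with rank 0.
Examining all 5 edges for self-loops...
Self-loops found: (1,1)
Number of loops = 1.

1


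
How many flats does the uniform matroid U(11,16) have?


Flats of U(11,16): every subset of size < 11 is a flat, plus E itself.
Count = (16 choose 0) + (16 choose 1) + (16 choose 2) + (16 choose 3) + (16 choose 4) + (16 choose 5) + (16 choose 6) + (16 choose 7) + (16 choose 8) + (16 choose 9) + (16 choose 10) + 1
     = 1 + 16 + 120 + 560 + 1820 + 4368 + 8008 + 11440 + 12870 + 11440 + 8008 + 1
     = 58652.

58652


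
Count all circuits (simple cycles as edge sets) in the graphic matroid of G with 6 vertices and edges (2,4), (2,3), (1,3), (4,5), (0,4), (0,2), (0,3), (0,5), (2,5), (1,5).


A circuit in a graphic matroid = edge set of a simple cycle.
G has 6 vertices and 10 edges.
Enumerating all minimal edge subsets forming cycles...
Total circuits found: 22.

22


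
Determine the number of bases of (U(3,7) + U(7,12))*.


(M1+M2)* = M1* + M2*.
M1* = U(4,7), bases: C(7,4) = 35.
M2* = U(5,12), bases: C(12,5) = 792.
|B(M*)| = 35 * 792 = 27720.

27720


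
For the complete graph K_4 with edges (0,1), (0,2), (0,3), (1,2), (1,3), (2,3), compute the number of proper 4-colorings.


P(K_4, k) = k(k-1)(k-2)...(k-3).
P(4) = (4) * (3) * (2) * (1) = 24.

24


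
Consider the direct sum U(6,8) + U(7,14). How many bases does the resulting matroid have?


Bases of a direct sum M1 + M2: |B| = |B(M1)| * |B(M2)|.
|B(U(6,8))| = C(8,6) = 28.
|B(U(7,14))| = C(14,7) = 3432.
Total bases = 28 * 3432 = 96096.

96096


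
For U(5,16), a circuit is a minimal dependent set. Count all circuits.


In U(5,16), circuits are the (6)-element subsets.
Any set of 6 elements is dependent, and removing any one element gives
an independent set of size 5, so it is a minimal dependent set.
Number of circuits = C(16,6) = 16! / (6! * 10!) = 8008.

8008


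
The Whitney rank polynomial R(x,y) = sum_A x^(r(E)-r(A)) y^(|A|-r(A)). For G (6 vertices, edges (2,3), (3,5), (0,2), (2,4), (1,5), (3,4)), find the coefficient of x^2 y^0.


R(x,y) = sum over A in 2^E of x^(r(E)-r(A)) * y^(|A|-r(A)).
G has 6 vertices, 6 edges. r(E) = 5.
Enumerate all 2^6 = 64 subsets.
Count subsets with r(E)-r(A)=2 and |A|-r(A)=0: 19.

19


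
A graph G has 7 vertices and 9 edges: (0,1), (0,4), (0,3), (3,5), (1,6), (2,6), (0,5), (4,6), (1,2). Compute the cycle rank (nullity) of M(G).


Cycle rank (nullity) = |E| - r(M) = |E| - (|V| - c).
|E| = 9, |V| = 7, c = 1.
Nullity = 9 - (7 - 1) = 9 - 6 = 3.

3


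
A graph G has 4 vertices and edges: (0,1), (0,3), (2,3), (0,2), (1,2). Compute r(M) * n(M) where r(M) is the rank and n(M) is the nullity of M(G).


r(M) = |V| - c = 4 - 1 = 3.
nullity = |E| - r(M) = 5 - 3 = 2.
Product = 3 * 2 = 6.

6


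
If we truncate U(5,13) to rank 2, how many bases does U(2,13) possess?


Truncating U(5,13) to rank 2 gives U(2,13).
Bases of U(2,13) are all 2-element subsets of 13 elements.
Number of bases = C(13,2) = (13 * 12) / (1 * 2) = 78.

78


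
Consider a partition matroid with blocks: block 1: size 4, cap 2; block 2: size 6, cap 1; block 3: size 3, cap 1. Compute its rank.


Rank of a partition matroid = sum of min(|Si|, ci) for each block.
= min(4,2) + min(6,1) + min(3,1)
= 2 + 1 + 1
= 4.

4


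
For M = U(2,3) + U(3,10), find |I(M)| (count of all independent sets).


For a direct sum, |I(M1+M2)| = |I(M1)| * |I(M2)|.
|I(U(2,3))| = sum C(3,k) for k=0..2 = 7.
|I(U(3,10))| = sum C(10,k) for k=0..3 = 176.
Total = 7 * 176 = 1232.

1232


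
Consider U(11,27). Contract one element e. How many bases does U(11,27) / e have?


Contracting e from U(11,27) gives U(10,26).
Bases of U(10,26) = C(26,10) = 5311735.

5311735


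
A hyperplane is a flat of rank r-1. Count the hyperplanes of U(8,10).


Hyperplanes of U(8,10) are flats of rank 7.
In a uniform matroid, these are exactly the (7)-element subsets.
Count = (10 choose 7) = 120.

120


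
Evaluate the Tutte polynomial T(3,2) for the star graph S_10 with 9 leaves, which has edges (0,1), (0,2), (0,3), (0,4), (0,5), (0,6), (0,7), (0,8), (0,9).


A star on 10 vertices is a tree with 9 edges.
T(x,y) = x^(9) for any tree.
T(3,2) = 3^9 = 19683.

19683


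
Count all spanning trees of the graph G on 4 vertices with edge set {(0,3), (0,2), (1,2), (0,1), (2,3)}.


By Kirchhoff's matrix tree theorem, the number of spanning trees equals
the determinant of any cofactor of the Laplacian matrix L.
G has 4 vertices and 5 edges.
Computing the (3 x 3) cofactor determinant gives 8.

8


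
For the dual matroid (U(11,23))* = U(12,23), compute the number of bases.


The dual of U(r,n) is U(n-r, n) = U(12,23).
Bases of U(12,23) are all (12)-element subsets.
|B(M*)| = (23 choose 12) = 1352078.

1352078


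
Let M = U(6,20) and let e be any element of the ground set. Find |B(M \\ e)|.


Deleting e from U(6,20) gives U(6,19) since n > r.
Bases of U(6,19) = C(19,6) = 27132.

27132


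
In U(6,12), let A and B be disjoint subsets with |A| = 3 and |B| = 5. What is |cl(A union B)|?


|A union B| = 3 + 5 = 8 (disjoint).
In U(6,12), cl(S) = S if |S| < 6, else cl(S) = E.
Since 8 >= 6, cl(A union B) = E.
|cl(A union B)| = 12.

12


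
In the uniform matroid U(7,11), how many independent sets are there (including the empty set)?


Independent sets of U(7,11) are all subsets of size <= 7.
Count = C(11,0) + C(11,1) + C(11,2) + C(11,3) + C(11,4) + C(11,5) + C(11,6) + C(11,7)
     = 1 + 11 + 55 + 165 + 330 + 462 + 462 + 330
     = 1816.

1816


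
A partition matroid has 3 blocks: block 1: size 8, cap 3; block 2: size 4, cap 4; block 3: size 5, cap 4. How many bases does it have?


A basis picks exactly ci elements from block i.
Number of bases = product of C(|Si|, ci).
= C(8,3) * C(4,4) * C(5,4)
= 56 * 1 * 5
= 280.

280


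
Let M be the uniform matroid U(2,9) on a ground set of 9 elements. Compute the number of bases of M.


Bases of U(2,9) are all 2-element subsets of the 9-element ground set.
Number of bases = C(9,2).
C(9,2) = 9! / (2! * 7!) = 36.

36


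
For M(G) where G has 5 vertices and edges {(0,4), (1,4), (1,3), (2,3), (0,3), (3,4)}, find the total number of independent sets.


An independent set in a graphic matroid is an acyclic edge subset.
G has 5 vertices and 6 edges.
Enumerate all 2^6 = 64 subsets, checking for acyclicity.
Total independent sets = 48.

48


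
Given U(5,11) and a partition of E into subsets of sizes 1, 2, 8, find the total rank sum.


r(Ai) = min(|Ai|, 5) for each part.
Sum = min(1,5) + min(2,5) + min(8,5)
    = 1 + 2 + 5
    = 8.

8


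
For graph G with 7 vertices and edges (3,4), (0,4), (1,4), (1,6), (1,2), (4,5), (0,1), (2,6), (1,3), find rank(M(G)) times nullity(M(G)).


r(M) = |V| - c = 7 - 1 = 6.
nullity = |E| - r(M) = 9 - 6 = 3.
Product = 6 * 3 = 18.

18


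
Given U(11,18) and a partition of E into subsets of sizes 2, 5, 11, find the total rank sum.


r(Ai) = min(|Ai|, 11) for each part.
Sum = min(2,11) + min(5,11) + min(11,11)
    = 2 + 5 + 11
    = 18.

18


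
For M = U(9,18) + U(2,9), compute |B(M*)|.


(M1+M2)* = M1* + M2*.
M1* = U(9,18), bases: C(18,9) = 48620.
M2* = U(7,9), bases: C(9,7) = 36.
|B(M*)| = 48620 * 36 = 1750320.

1750320


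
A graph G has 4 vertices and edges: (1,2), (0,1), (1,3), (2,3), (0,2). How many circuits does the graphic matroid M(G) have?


A circuit in a graphic matroid = edge set of a simple cycle.
G has 4 vertices and 5 edges.
Enumerating all minimal edge subsets forming cycles...
Total circuits found: 3.

3


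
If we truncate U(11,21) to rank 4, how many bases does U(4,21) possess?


Truncating U(11,21) to rank 4 gives U(4,21).
Bases of U(4,21) are all 4-element subsets of 21 elements.
Number of bases = C(21,4) = 21! / (4! * 17!) = 5985.

5985


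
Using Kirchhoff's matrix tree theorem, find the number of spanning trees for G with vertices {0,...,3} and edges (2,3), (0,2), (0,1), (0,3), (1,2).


By Kirchhoff's matrix tree theorem, the number of spanning trees equals
the determinant of any cofactor of the Laplacian matrix L.
G has 4 vertices and 5 edges.
Computing the (3 x 3) cofactor determinant gives 8.

8


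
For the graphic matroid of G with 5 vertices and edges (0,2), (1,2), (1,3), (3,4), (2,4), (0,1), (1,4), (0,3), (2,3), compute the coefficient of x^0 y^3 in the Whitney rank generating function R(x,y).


R(x,y) = sum over A in 2^E of x^(r(E)-r(A)) * y^(|A|-r(A)).
G has 5 vertices, 9 edges. r(E) = 4.
Enumerate all 2^9 = 512 subsets.
Count subsets with r(E)-r(A)=0 and |A|-r(A)=3: 36.

36


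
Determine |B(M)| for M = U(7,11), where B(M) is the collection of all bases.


Bases of U(7,11) are all 7-element subsets of the 11-element ground set.
Number of bases = C(11,7).
C(11,7) = 330.

330


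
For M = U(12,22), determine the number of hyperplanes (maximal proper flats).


Hyperplanes of U(12,22) are flats of rank 11.
In a uniform matroid, these are exactly the (11)-element subsets.
Count = C(22,11) = 22! / (11! * 11!) = 705432.

705432


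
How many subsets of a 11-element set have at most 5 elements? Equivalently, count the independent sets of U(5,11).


Independent sets of U(5,11) are all subsets of size <= 5.
Count = (11 choose 0) + (11 choose 1) + (11 choose 2) + (11 choose 3) + (11 choose 4) + (11 choose 5)
     = 1 + 11 + 55 + 165 + 330 + 462
     = 1024.

1024


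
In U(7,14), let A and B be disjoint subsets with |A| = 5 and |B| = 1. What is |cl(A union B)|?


|A union B| = 5 + 1 = 6 (disjoint).
In U(7,14), cl(S) = S if |S| < 7, else cl(S) = E.
Since 6 < 7, cl(A union B) = A union B.
|cl(A union B)| = 6.

6


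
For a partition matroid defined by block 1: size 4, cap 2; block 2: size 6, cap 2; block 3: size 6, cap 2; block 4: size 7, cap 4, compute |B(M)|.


A basis picks exactly ci elements from block i.
Number of bases = product of C(|Si|, ci).
= C(4,2) * C(6,2) * C(6,2) * C(7,4)
= 6 * 15 * 15 * 35
= 47250.

47250


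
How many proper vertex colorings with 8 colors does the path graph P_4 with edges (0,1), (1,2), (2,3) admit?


P(P_4, k) = k * (k-1)^(3).
P(8) = 8 * 7^3 = 8 * 343 = 2744.

2744


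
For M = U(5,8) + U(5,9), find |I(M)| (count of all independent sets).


For a direct sum, |I(M1+M2)| = |I(M1)| * |I(M2)|.
|I(U(5,8))| = sum C(8,k) for k=0..5 = 219.
|I(U(5,9))| = sum C(9,k) for k=0..5 = 382.
Total = 219 * 382 = 83658.

83658


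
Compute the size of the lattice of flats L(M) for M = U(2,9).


Flats of U(2,9): every subset of size < 2 is a flat, plus E itself.
Count = C(9,0) + C(9,1) + 1
     = 1 + 9 + 1
     = 11.

11


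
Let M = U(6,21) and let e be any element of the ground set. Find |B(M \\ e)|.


Deleting e from U(6,21) gives U(6,20) since n > r.
Bases of U(6,20) = C(20,6) = 20! / (6! * 14!) = 38760.

38760


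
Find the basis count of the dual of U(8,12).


The dual of U(r,n) is U(n-r, n) = U(4,12).
Bases of U(4,12) are all (4)-element subsets.
|B(M*)| = C(12,4) = (12 * 11 * 10 * 9) / (1 * 2 * 3 * 4) = 495.

495


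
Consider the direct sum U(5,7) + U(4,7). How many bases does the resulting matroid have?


Bases of a direct sum M1 + M2: |B| = |B(M1)| * |B(M2)|.
|B(U(5,7))| = C(7,5) = 21.
|B(U(4,7))| = C(7,4) = 35.
Total bases = 21 * 35 = 735.

735


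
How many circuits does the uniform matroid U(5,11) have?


In U(5,11), circuits are the (6)-element subsets.
Any set of 6 elements is dependent, and removing any one element gives
an independent set of size 5, so it is a minimal dependent set.
Number of circuits = C(11,6) = 462.

462


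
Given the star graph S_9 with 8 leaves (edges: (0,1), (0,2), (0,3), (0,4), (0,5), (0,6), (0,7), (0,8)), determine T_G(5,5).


A star on 9 vertices is a tree with 8 edges.
T(x,y) = x^(8) for any tree.
T(5,5) = 5^8 = 390625.

390625


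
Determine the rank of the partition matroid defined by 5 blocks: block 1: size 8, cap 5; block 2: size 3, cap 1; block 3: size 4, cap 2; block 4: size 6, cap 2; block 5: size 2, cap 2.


Rank of a partition matroid = sum of min(|Si|, ci) for each block.
= min(8,5) + min(3,1) + min(4,2) + min(6,2) + min(2,2)
= 5 + 1 + 2 + 2 + 2
= 12.

12


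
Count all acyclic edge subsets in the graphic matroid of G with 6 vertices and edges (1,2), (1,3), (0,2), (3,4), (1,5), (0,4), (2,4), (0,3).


An independent set in a graphic matroid is an acyclic edge subset.
G has 6 vertices and 8 edges.
Enumerate all 2^8 = 256 subsets, checking for acyclicity.
Total independent sets = 172.

172


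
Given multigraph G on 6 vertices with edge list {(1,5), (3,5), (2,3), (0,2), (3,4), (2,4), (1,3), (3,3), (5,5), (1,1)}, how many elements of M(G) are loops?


In a graphic matroid, a loop is a self-loop edge (u,u) with rank 0.
Examining all 10 edges for self-loops...
Self-loops found: (3,3), (5,5), (1,1)
Number of loops = 3.

3


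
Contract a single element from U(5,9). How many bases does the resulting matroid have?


Contracting e from U(5,9) gives U(4,8).
Bases of U(4,8) = C(8,4) = (8 * 7 * 6 * 5) / (1 * 2 * 3 * 4) = 70.

70


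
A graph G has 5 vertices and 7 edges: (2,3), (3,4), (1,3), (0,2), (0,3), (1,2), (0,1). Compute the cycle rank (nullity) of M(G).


Cycle rank (nullity) = |E| - r(M) = |E| - (|V| - c).
|E| = 7, |V| = 5, c = 1.
Nullity = 7 - (5 - 1) = 7 - 4 = 3.

3


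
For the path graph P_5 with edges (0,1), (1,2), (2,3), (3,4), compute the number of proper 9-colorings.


P(P_5, k) = k * (k-1)^(4).
P(9) = 9 * 8^4 = 9 * 4096 = 36864.

36864


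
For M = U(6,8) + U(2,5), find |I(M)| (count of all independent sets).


For a direct sum, |I(M1+M2)| = |I(M1)| * |I(M2)|.
|I(U(6,8))| = sum C(8,k) for k=0..6 = 247.
|I(U(2,5))| = sum C(5,k) for k=0..2 = 16.
Total = 247 * 16 = 3952.

3952


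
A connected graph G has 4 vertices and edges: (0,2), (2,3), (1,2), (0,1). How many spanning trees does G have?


By Kirchhoff's matrix tree theorem, the number of spanning trees equals
the determinant of any cofactor of the Laplacian matrix L.
G has 4 vertices and 4 edges.
Computing the (3 x 3) cofactor determinant gives 3.

3


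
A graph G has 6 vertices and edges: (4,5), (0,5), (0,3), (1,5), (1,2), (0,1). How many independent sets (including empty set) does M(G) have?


An independent set in a graphic matroid is an acyclic edge subset.
G has 6 vertices and 6 edges.
Enumerate all 2^6 = 64 subsets, checking for acyclicity.
Total independent sets = 56.

56


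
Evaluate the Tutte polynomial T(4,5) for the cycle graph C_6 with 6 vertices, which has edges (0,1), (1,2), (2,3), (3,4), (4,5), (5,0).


T(C_6; x,y) = x + x^2 + ... + x^(5) + y.
T(4,5) = 4^1 + 4^2 + 4^3 + 4^4 + 4^5 + 5
= 4 + 16 + 64 + 256 + 1024 + 5
= 1369.

1369


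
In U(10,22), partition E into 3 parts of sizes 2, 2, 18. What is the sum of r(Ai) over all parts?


r(Ai) = min(|Ai|, 10) for each part.
Sum = min(2,10) + min(2,10) + min(18,10)
    = 2 + 2 + 10
    = 14.

14


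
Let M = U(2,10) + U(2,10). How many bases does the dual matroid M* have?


(M1+M2)* = M1* + M2*.
M1* = U(8,10), bases: C(10,8) = 45.
M2* = U(8,10), bases: C(10,8) = 45.
|B(M*)| = 45 * 45 = 2025.

2025


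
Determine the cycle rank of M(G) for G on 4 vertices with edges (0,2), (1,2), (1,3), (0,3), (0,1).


Cycle rank (nullity) = |E| - r(M) = |E| - (|V| - c).
|E| = 5, |V| = 4, c = 1.
Nullity = 5 - (4 - 1) = 5 - 3 = 2.

2


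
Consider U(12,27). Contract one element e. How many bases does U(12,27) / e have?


Contracting e from U(12,27) gives U(11,26).
Bases of U(11,26) = (26 choose 11) = 7726160.

7726160


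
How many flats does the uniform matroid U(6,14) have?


Flats of U(6,14): every subset of size < 6 is a flat, plus E itself.
Count = C(14,0) + C(14,1) + C(14,2) + C(14,3) + C(14,4) + C(14,5) + 1
     = 1 + 14 + 91 + 364 + 1001 + 2002 + 1
     = 3474.

3474


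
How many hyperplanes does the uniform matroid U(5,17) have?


Hyperplanes of U(5,17) are flats of rank 4.
In a uniform matroid, these are exactly the (4)-element subsets.
Count = C(17,4) = (17 * 16 * 15 * 14) / (1 * 2 * 3 * 4) = 2380.

2380


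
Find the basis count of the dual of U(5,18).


The dual of U(r,n) is U(n-r, n) = U(13,18).
Bases of U(13,18) are all (13)-element subsets.
|B(M*)| = C(18,13) = 18! / (13! * 5!) = 8568.

8568


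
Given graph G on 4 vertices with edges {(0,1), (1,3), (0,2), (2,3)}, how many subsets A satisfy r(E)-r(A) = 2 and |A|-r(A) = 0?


R(x,y) = sum over A in 2^E of x^(r(E)-r(A)) * y^(|A|-r(A)).
G has 4 vertices, 4 edges. r(E) = 3.
Enumerate all 2^4 = 16 subsets.
Count subsets with r(E)-r(A)=2 and |A|-r(A)=0: 4.

4


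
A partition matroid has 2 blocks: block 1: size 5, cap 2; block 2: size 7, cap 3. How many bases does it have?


A basis picks exactly ci elements from block i.
Number of bases = product of C(|Si|, ci).
= C(5,2) * C(7,3)
= 10 * 35
= 350.

350


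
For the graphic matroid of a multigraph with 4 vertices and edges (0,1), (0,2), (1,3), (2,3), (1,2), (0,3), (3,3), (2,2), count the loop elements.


In a graphic matroid, a loop is a self-loop edge (u,u) with rank 0.
Examining all 8 edges for self-loops...
Self-loops found: (3,3), (2,2)
Number of loops = 2.

2


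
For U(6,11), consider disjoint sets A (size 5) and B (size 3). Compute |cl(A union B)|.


|A union B| = 5 + 3 = 8 (disjoint).
In U(6,11), cl(S) = S if |S| < 6, else cl(S) = E.
Since 8 >= 6, cl(A union B) = E.
|cl(A union B)| = 11.

11


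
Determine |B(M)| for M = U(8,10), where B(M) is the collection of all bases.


Bases of U(8,10) are all 8-element subsets of the 10-element ground set.
Number of bases = C(10,8).
C(10,8) = 45.

45


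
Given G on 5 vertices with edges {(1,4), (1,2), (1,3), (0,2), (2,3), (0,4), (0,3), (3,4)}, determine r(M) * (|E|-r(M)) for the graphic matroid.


r(M) = |V| - c = 5 - 1 = 4.
nullity = |E| - r(M) = 8 - 4 = 4.
Product = 4 * 4 = 16.

16


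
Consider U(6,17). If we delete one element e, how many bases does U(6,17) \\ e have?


Deleting e from U(6,17) gives U(6,16) since n > r.
Bases of U(6,16) = C(16,6) = 16! / (6! * 10!) = 8008.

8008


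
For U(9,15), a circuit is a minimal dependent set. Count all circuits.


In U(9,15), circuits are the (10)-element subsets.
Any set of 10 elements is dependent, and removing any one element gives
an independent set of size 9, so it is a minimal dependent set.
Number of circuits = C(15,10) = 15! / (10! * 5!) = 3003.

3003


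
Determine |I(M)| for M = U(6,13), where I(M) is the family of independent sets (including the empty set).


Independent sets of U(6,13) are all subsets of size <= 6.
Count = C(13,0) + C(13,1) + C(13,2) + C(13,3) + C(13,4) + C(13,5) + C(13,6)
     = 1 + 13 + 78 + 286 + 715 + 1287 + 1716
     = 4096.

4096


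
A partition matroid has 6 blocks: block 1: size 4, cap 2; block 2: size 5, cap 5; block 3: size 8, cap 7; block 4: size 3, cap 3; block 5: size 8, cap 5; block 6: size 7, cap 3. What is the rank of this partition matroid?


Rank of a partition matroid = sum of min(|Si|, ci) for each block.
= min(4,2) + min(5,5) + min(8,7) + min(3,3) + min(8,5) + min(7,3)
= 2 + 5 + 7 + 3 + 5 + 3
= 25.

25


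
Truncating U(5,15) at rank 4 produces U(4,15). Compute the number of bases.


Truncating U(5,15) to rank 4 gives U(4,15).
Bases of U(4,15) are all 4-element subsets of 15 elements.
Number of bases = C(15,4) = 15! / (4! * 11!) = 1365.

1365


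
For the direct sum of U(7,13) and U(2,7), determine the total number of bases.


Bases of a direct sum M1 + M2: |B| = |B(M1)| * |B(M2)|.
|B(U(7,13))| = C(13,7) = 1716.
|B(U(2,7))| = C(7,2) = 21.
Total bases = 1716 * 21 = 36036.

36036


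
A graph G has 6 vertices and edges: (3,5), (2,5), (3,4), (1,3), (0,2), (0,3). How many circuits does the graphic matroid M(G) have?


A circuit in a graphic matroid = edge set of a simple cycle.
G has 6 vertices and 6 edges.
Enumerating all minimal edge subsets forming cycles...
Total circuits found: 1.

1


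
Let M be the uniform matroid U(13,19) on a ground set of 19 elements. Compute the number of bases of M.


Bases of U(13,19) are all 13-element subsets of the 19-element ground set.
Number of bases = C(19,13).
(19 choose 13) = 27132.

27132


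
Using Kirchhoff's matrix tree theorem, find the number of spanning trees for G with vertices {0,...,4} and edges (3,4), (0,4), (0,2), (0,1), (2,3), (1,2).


By Kirchhoff's matrix tree theorem, the number of spanning trees equals
the determinant of any cofactor of the Laplacian matrix L.
G has 5 vertices and 6 edges.
Computing the (4 x 4) cofactor determinant gives 11.

11


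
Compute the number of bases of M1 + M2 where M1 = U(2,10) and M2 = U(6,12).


Bases of a direct sum M1 + M2: |B| = |B(M1)| * |B(M2)|.
|B(U(2,10))| = C(10,2) = 45.
|B(U(6,12))| = C(12,6) = 924.
Total bases = 45 * 924 = 41580.

41580


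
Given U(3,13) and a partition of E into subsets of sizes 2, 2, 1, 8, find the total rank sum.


r(Ai) = min(|Ai|, 3) for each part.
Sum = min(2,3) + min(2,3) + min(1,3) + min(8,3)
    = 2 + 2 + 1 + 3
    = 8.

8


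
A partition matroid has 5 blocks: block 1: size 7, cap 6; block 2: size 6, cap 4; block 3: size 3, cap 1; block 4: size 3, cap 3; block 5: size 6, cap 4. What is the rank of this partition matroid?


Rank of a partition matroid = sum of min(|Si|, ci) for each block.
= min(7,6) + min(6,4) + min(3,1) + min(3,3) + min(6,4)
= 6 + 4 + 1 + 3 + 4
= 18.

18


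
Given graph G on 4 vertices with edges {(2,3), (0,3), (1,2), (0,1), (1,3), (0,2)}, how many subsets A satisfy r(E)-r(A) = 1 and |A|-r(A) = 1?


R(x,y) = sum over A in 2^E of x^(r(E)-r(A)) * y^(|A|-r(A)).
G has 4 vertices, 6 edges. r(E) = 3.
Enumerate all 2^6 = 64 subsets.
Count subsets with r(E)-r(A)=1 and |A|-r(A)=1: 4.

4


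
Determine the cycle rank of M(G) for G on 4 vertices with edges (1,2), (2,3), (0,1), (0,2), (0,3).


Cycle rank (nullity) = |E| - r(M) = |E| - (|V| - c).
|E| = 5, |V| = 4, c = 1.
Nullity = 5 - (4 - 1) = 5 - 3 = 2.

2


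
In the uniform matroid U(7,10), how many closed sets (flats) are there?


Flats of U(7,10): every subset of size < 7 is a flat, plus E itself.
Count = C(10,0) + C(10,1) + C(10,2) + C(10,3) + C(10,4) + C(10,5) + C(10,6) + 1
     = 1 + 10 + 45 + 120 + 210 + 252 + 210 + 1
     = 849.

849


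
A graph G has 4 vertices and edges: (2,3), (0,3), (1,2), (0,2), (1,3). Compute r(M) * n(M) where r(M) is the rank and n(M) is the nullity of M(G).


r(M) = |V| - c = 4 - 1 = 3.
nullity = |E| - r(M) = 5 - 3 = 2.
Product = 3 * 2 = 6.

6


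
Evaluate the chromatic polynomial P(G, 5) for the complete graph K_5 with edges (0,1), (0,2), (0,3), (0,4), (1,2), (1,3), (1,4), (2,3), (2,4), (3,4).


P(K_5, k) = k(k-1)(k-2)...(k-4).
P(5) = (5) * (4) * (3) * (2) * (1) = 120.

120


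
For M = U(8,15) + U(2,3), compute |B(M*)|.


(M1+M2)* = M1* + M2*.
M1* = U(7,15), bases: C(15,7) = 6435.
M2* = U(1,3), bases: C(3,1) = 3.
|B(M*)| = 6435 * 3 = 19305.

19305


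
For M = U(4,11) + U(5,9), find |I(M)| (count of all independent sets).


For a direct sum, |I(M1+M2)| = |I(M1)| * |I(M2)|.
|I(U(4,11))| = sum C(11,k) for k=0..4 = 562.
|I(U(5,9))| = sum C(9,k) for k=0..5 = 382.
Total = 562 * 382 = 214684.

214684


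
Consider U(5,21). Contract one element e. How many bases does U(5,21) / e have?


Contracting e from U(5,21) gives U(4,20).
Bases of U(4,20) = C(20,4) = (20 * 19 * 18 * 17) / (1 * 2 * 3 * 4) = 4845.

4845


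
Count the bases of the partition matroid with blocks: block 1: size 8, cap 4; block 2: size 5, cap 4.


A basis picks exactly ci elements from block i.
Number of bases = product of C(|Si|, ci).
= C(8,4) * C(5,4)
= 70 * 5
= 350.

350


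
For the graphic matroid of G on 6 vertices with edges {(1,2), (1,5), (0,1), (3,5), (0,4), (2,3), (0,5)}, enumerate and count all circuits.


A circuit in a graphic matroid = edge set of a simple cycle.
G has 6 vertices and 7 edges.
Enumerating all minimal edge subsets forming cycles...
Total circuits found: 3.

3


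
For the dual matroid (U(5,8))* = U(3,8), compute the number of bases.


The dual of U(r,n) is U(n-r, n) = U(3,8).
Bases of U(3,8) are all (3)-element subsets.
|B(M*)| = (8 choose 3) = 56.

56


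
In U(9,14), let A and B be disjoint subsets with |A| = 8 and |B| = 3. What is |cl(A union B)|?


|A union B| = 8 + 3 = 11 (disjoint).
In U(9,14), cl(S) = S if |S| < 9, else cl(S) = E.
Since 11 >= 9, cl(A union B) = E.
|cl(A union B)| = 14.

14


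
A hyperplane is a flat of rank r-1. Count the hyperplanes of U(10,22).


Hyperplanes of U(10,22) are flats of rank 9.
In a uniform matroid, these are exactly the (9)-element subsets.
Count = C(22,9) = 497420.

497420


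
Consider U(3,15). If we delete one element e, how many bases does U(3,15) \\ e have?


Deleting e from U(3,15) gives U(3,14) since n > r.
Bases of U(3,14) = (14 choose 3) = 364.

364


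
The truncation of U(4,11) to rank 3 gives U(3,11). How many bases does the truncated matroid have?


Truncating U(4,11) to rank 3 gives U(3,11).
Bases of U(3,11) are all 3-element subsets of 11 elements.
Number of bases = C(11,3) = (11 * 10 * 9) / (1 * 2 * 3) = 165.

165


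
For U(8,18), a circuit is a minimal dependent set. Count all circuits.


In U(8,18), circuits are the (9)-element subsets.
Any set of 9 elements is dependent, and removing any one element gives
an independent set of size 8, so it is a minimal dependent set.
Number of circuits = (18 choose 9) = 48620.

48620


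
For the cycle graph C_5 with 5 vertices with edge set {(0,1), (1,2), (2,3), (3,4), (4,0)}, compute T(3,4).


T(C_5; x,y) = x + x^2 + ... + x^(4) + y.
T(3,4) = 3^1 + 3^2 + 3^3 + 3^4 + 4
= 3 + 9 + 27 + 81 + 4
= 124.

124


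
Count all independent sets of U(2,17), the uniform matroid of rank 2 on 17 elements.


Independent sets of U(2,17) are all subsets of size <= 2.
Count = (17 choose 0) + (17 choose 1) + (17 choose 2)
     = 1 + 17 + 136
     = 154.

154
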